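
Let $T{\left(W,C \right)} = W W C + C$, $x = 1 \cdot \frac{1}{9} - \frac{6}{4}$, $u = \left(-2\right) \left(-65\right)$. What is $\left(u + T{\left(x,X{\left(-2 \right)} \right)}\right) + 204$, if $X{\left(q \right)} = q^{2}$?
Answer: $\frac{28003}{81} \approx 345.72$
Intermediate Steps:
$u = 130$
$x = - \frac{25}{18}$ ($x = 1 \cdot \frac{1}{9} - \frac{3}{2} = \frac{1}{9} - \frac{3}{2} = - \frac{25}{18} \approx -1.3889$)
$T{\left(W,C \right)} = C + C W^{2}$ ($T{\left(W,C \right)} = W^{2} C + C = C W^{2} + C = C + C W^{2}$)
$\left(u + T{\left(x,X{\left(-2 \right)} \right)}\right) + 204 = \left(130 + \left(-2\right)^{2} \left(1 + \left(- \frac{25}{18}\right)^{2}\right)\right) + 204 = \left(130 + 4 \left(1 + \frac{625}{324}\right)\right) + 204 = \left(130 + 4 \cdot \frac{949}{324}\right) + 204 = \left(130 + \frac{949}{81}\right) + 204 = \frac{11479}{81} + 204 = \frac{28003}{81}$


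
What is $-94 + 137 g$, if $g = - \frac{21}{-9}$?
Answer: $\frac{677}{3} \approx 225.67$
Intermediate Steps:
$g = \frac{7}{3}$ ($g = \left(-21\right) \left(- \frac{1}{9}\right) = \frac{7}{3} \approx 2.3333$)
$-94 + 137 g = -94 + 137 \cdot \frac{7}{3} = -94 + \frac{959}{3} = \frac{677}{3}$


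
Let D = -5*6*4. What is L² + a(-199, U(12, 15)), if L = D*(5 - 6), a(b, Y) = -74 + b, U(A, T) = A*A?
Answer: 14127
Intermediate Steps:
U(A, T) = A²
D = -120 (D = -30*4 = -120)
L = 120 (L = -120*(5 - 6) = -120*(-1) = 120)
L² + a(-199, U(12, 15)) = 120² + (-74 - 199) = 14400 - 273 = 14127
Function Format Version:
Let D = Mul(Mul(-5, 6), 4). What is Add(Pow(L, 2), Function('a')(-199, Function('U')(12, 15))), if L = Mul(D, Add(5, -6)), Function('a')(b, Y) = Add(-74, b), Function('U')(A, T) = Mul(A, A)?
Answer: 14127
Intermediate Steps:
Function('U')(A, T) = Pow(A, 2)
D = -120 (D = Mul(-30, 4) = -120)
L = 120 (L = Mul(-120, Add(5, -6)) = Mul(-120, -1) = 120)
Add(Pow(L, 2), Function('a')(-199, Function('U')(12, 15))) = Add(Pow(120, 2), Add(-74, -199)) = Add(14400, -273) = 14127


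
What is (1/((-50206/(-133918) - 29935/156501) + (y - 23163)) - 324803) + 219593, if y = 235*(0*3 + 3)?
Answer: -24759999028238040099/235338836781284 ≈ -1.0521e+5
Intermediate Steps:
y = 705 (y = 235*(0 + 3) = 235*3 = 705)
(1/((-50206/(-133918) - 29935/156501) + (y - 23163)) - 324803) + 219593 = (1/((-50206/(-133918) - 29935/156501) + (705 - 23163)) - 324803) + 219593 = (1/((-50206*(-1/133918) - 29935*1/156501) - 22458) - 324803) + 219593 = (1/((25103/66959 - 29935/156501) - 22458) - 324803) + 219593 = (1/(1924226938/10479150459 - 22458) - 324803) + 219593 = (1/(-235338836781284/10479150459) - 324803) + 219593 = (-10479150459/235338836781284 - 324803) + 219593 = -76438760213550537511/235338836781284 + 219593 = -24759999028238040099/235338836781284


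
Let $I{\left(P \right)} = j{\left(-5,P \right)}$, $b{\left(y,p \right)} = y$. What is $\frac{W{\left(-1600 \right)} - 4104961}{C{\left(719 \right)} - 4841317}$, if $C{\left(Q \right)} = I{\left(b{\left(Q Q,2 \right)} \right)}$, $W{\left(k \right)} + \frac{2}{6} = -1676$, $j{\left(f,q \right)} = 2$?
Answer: $\frac{12319912}{14523945} \approx 0.84825$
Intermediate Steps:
$I{\left(P \right)} = 2$
$W{\left(k \right)} = - \frac{5029}{3}$ ($W{\left(k \right)} = - \frac{1}{3} - 1676 = - \frac{5029}{3}$)
$C{\left(Q \right)} = 2$
$\frac{W{\left(-1600 \right)} - 4104961}{C{\left(719 \right)} - 4841317} = \frac{- \frac{5029}{3} - 4104961}{2 - 4841317} = - \frac{12319912}{3 \left(-4841315\right)} = \left(- \frac{12319912}{3}\right) \left(- \frac{1}{4841315}\right) = \frac{12319912}{14523945}$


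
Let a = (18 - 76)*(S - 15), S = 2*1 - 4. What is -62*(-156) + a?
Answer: 10658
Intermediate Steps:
S = -2 (S = 2 - 4 = -2)
a = 986 (a = (18 - 76)*(-2 - 15) = -58*(-17) = 986)
-62*(-156) + a = -62*(-156) + 986 = 9672 + 986 = 10658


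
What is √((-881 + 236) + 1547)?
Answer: √902 ≈ 30.033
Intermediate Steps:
√((-881 + 236) + 1547) = √(-645 + 1547) = √902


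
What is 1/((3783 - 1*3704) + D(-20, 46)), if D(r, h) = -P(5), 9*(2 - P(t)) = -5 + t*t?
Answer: 9/713 ≈ 0.012623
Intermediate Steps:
P(t) = 23/9 - t²/9 (P(t) = 2 - (-5 + t*t)/9 = 2 - (-5 + t²)/9 = 2 + (5/9 - t²/9) = 23/9 - t²/9)
D(r, h) = 2/9 (D(r, h) = -(23/9 - ⅑*5²) = -(23/9 - ⅑*25) = -(23/9 - 25/9) = -1*(-2/9) = 2/9)
1/((3783 - 1*3704) + D(-20, 46)) = 1/((3783 - 1*3704) + 2/9) = 1/((3783 - 3704) + 2/9) = 1/(79 + 2/9) = 1/(713/9) = 9/713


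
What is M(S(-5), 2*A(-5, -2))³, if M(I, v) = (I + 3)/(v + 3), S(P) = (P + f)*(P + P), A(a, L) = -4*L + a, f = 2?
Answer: 1331/27 ≈ 49.296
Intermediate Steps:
A(a, L) = a - 4*L
S(P) = 2*P*(2 + P) (S(P) = (P + 2)*(P + P) = (2 + P)*(2*P) = 2*P*(2 + P))
M(I, v) = (3 + I)/(3 + v)
M(S(-5), 2*A(-5, -2))³ = ((3 + 2*(-5)*(2 - 5))/(3 + 2*(-5 - 4*(-2))))³ = ((3 + 2*(-5)*(-3))/(3 + 2*(-5 + 8)))³ = ((3 + 30)/(3 + 2*3))³ = (33/(3 + 6))³ = (33/9)³ = ((⅑)*33)³ = (11/3)³ = 1331/27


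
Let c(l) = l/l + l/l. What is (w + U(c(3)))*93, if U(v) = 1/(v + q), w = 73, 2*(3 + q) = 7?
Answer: 34131/5 ≈ 6826.2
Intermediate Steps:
q = ½ (q = -3 + (½)*7 = -3 + 7/2 = ½ ≈ 0.50000)
c(l) = 2 (c(l) = 1 + 1 = 2)
U(v) = 1/(½ + v) (U(v) = 1/(v + ½) = 1/(½ + v))
(w + U(c(3)))*93 = (73 + 2/(1 + 2*2))*93 = (73 + 2/(1 + 4))*93 = (73 + 2/5)*93 = (73 + 2*(⅕))*93 = (73 + ⅖)*93 = (367/5)*93 = 34131/5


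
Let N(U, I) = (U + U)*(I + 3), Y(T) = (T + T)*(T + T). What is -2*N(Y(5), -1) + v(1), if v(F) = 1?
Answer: -799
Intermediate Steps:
Y(T) = 4*T² (Y(T) = (2*T)*(2*T) = 4*T²)
N(U, I) = 2*U*(3 + I) (N(U, I) = (2*U)*(3 + I) = 2*U*(3 + I))
-2*N(Y(5), -1) + v(1) = -4*4*5²*(3 - 1) + 1 = -4*4*25*2 + 1 = -4*100*2 + 1 = -2*400 + 1 = -800 + 1 = -799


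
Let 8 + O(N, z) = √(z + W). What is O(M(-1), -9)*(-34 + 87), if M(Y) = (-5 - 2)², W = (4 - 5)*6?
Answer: -424 + 53*I*√15 ≈ -424.0 + 205.27*I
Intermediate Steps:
W = -6 (W = -1*6 = -6)
M(Y) = 49 (M(Y) = (-7)² = 49)
O(N, z) = -8 + √(-6 + z) (O(N, z) = -8 + √(z - 6) = -8 + √(-6 + z))
O(M(-1), -9)*(-34 + 87) = (-8 + √(-6 - 9))*(-34 + 87) = (-8 + √(-15))*53 = (-8 + I*√15)*53 = -424 + 53*I*√15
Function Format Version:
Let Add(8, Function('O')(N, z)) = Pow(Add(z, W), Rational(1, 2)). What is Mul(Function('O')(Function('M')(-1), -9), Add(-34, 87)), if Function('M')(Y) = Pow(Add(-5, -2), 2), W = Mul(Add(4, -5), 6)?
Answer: Add(-424, Mul(53, I, Pow(15, Rational(1, 2)))) ≈ Add(-424.00, Mul(205.27, I))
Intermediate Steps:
W = -6 (W = Mul(-1, 6) = -6)
Function('M')(Y) = 49 (Function('M')(Y) = Pow(-7, 2) = 49)
Function('O')(N, z) = Add(-8, Pow(Add(-6, z), Rational(1, 2))) (Function('O')(N, z) = Add(-8, Pow(Add(z, -6), Rational(1, 2))) = Add(-8, Pow(Add(-6, z), Rational(1, 2))))
Mul(Function('O')(Function('M')(-1), -9), Add(-34, 87)) = Mul(Add(-8, Pow(Add(-6, -9), Rational(1, 2))), Add(-34, 87)) = Mul(Add(-8, Pow(-15, Rational(1, 2))), 53) = Mul(Add(-8, Mul(I, Pow(15, Rational(1, 2)))), 53) = Add(-424, Mul(53, I, Pow(15, Rational(1, 2))))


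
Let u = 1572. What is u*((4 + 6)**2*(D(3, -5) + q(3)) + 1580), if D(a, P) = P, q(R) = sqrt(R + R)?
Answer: 1697760 + 157200*sqrt(6) ≈ 2.0828e+6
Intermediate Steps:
q(R) = sqrt(2)*sqrt(R) (q(R) = sqrt(2*R) = sqrt(2)*sqrt(R))
u*((4 + 6)**2*(D(3, -5) + q(3)) + 1580) = 1572*((4 + 6)**2*(-5 + sqrt(2)*sqrt(3)) + 1580) = 1572*(10**2*(-5 + sqrt(6)) + 1580) = 1572*(100*(-5 + sqrt(6)) + 1580) = 1572*((-500 + 100*sqrt(6)) + 1580) = 1572*(1080 + 100*sqrt(6)) = 1697760 + 157200*sqrt(6)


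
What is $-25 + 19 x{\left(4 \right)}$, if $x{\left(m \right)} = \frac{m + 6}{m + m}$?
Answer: $- \frac{5}{4} \approx -1.25$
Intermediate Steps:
$x{\left(m \right)} = \frac{6 + m}{2 m}$
$-25 + 19 x{\left(4 \right)} = -25 + 19 \frac{6 + 4}{2 \cdot 4} = -25 + 19 \cdot \frac{1}{2} \cdot \frac{1}{4} \cdot 10 = -25 + 19 \cdot \frac{5}{4} = -25 + \frac{95}{4} = - \frac{5}{4}$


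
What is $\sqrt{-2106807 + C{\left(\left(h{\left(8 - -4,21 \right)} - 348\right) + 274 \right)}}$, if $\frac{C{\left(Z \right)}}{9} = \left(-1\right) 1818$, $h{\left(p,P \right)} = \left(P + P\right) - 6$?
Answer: $i \sqrt{2123169} \approx 1457.1 i$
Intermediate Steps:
$h{\left(p,P \right)} = -6 + 2 P$ ($h{\left(p,P \right)} = 2 P - 6 = -6 + 2 P$)
$C{\left(Z \right)} = -16362$ ($C{\left(Z \right)} = 9 \left(\left(-1\right) 1818\right) = 9 \left(-1818\right) = -16362$)
$\sqrt{-2106807 + C{\left(\left(h{\left(8 - -4,21 \right)} - 348\right) + 274 \right)}} = \sqrt{-2106807 - 16362} = \sqrt{-2123169} = i \sqrt{2123169}$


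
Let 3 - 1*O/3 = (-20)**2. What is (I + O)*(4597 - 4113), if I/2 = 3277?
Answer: 2595692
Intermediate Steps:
O = -1191 (O = 9 - 3*(-20)**2 = 9 - 3*400 = 9 - 1200 = -1191)
I = 6554 (I = 2*3277 = 6554)
(I + O)*(4597 - 4113) = (6554 - 1191)*(4597 - 4113) = 5363*484 = 2595692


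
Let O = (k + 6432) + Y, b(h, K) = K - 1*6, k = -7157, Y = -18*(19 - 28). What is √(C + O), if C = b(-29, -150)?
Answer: I*√719 ≈ 26.814*I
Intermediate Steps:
Y = 162 (Y = -18*(-9) = 162)
b(h, K) = -6 + K (b(h, K) = K - 6 = -6 + K)
O = -563 (O = (-7157 + 6432) + 162 = -725 + 162 = -563)
C = -156 (C = -6 - 150 = -156)
√(C + O) = √(-156 - 563) = √(-719) = I*√719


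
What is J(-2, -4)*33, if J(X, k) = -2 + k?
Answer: -198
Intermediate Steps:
J(-2, -4)*33 = (-2 - 4)*33 = -6*33 = -198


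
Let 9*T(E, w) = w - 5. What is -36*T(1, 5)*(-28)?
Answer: 0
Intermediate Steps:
T(E, w) = -5/9 + w/9 (T(E, w) = (w - 5)/9 = (-5 + w)/9 = -5/9 + w/9)
-36*T(1, 5)*(-28) = -36*(-5/9 + (⅑)*5)*(-28) = -36*(-5/9 + 5/9)*(-28) = -36*0*(-28) = 0*(-28) = 0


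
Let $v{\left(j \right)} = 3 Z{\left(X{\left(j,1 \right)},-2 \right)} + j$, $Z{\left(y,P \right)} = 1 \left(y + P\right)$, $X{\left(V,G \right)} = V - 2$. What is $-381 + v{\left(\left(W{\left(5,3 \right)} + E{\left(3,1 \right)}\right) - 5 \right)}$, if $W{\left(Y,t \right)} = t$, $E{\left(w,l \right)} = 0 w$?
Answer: $-401$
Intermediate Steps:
$E{\left(w,l \right)} = 0$
$X{\left(V,G \right)} = -2 + V$
$Z{\left(y,P \right)} = P + y$ ($Z{\left(y,P \right)} = 1 \left(P + y\right) = P + y$)
$v{\left(j \right)} = -12 + 4 j$ ($v{\left(j \right)} = 3 \left(-2 + \left(-2 + j\right)\right) + j = 3 \left(-4 + j\right) + j = \left(-12 + 3 j\right) + j = -12 + 4 j$)
$-381 + v{\left(\left(W{\left(5,3 \right)} + E{\left(3,1 \right)}\right) - 5 \right)} = -381 - \left(12 - 4 \left(\left(3 + 0\right) - 5\right)\right) = -381 - \left(12 - 4 \left(3 - 5\right)\right) = -381 + \left(-12 + 4 \left(-2\right)\right) = -381 - 20 = -401$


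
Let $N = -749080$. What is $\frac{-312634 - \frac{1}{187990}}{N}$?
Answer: $\frac{58772065661}{140819549200} \approx 0.41736$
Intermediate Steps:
$\frac{-312634 - \frac{1}{187990}}{N} = \frac{-312634 - \frac{1}{187990}}{-749080} = \left(-312634 - \frac{1}{187990}\right) \left(- \frac{1}{749080}\right) = \left(- \frac{58772065661}{187990}\right) \left(- \frac{1}{749080}\right) = \frac{58772065661}{140819549200}$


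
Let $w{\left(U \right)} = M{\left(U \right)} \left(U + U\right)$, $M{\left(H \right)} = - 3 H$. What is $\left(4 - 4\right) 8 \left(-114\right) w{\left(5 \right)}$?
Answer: $0$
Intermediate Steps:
$w{\left(U \right)} = - 6 U^{2}$ ($w{\left(U \right)} = - 3 U \left(U + U\right) = - 3 U 2 U = - 6 U^{2}$)
$\left(4 - 4\right) 8 \left(-114\right) w{\left(5 \right)} = \left(4 - 4\right) 8 \left(-114\right) \left(- 6 \cdot 5^{2}\right) = 0 \cdot 8 \left(-114\right) \left(\left(-6\right) 25\right) = 0 \left(-114\right) \left(-150\right) = 0 \left(-150\right) = 0$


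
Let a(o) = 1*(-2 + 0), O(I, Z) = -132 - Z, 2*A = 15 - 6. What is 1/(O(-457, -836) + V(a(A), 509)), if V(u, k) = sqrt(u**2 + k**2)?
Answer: 704/236531 - sqrt(259085)/236531 ≈ 0.00082440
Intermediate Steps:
A = 9/2 (A = (15 - 6)/2 = (1/2)*9 = 9/2 ≈ 4.5000)
a(o) = -2 (a(o) = 1*(-2) = -2)
V(u, k) = sqrt(k**2 + u**2)
1/(O(-457, -836) + V(a(A), 509)) = 1/((-132 - 1*(-836)) + sqrt(509**2 + (-2)**2)) = 1/((-132 + 836) + sqrt(259081 + 4)) = 1/(704 + sqrt(259085))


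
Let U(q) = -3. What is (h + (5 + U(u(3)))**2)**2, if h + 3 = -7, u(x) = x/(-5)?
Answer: 36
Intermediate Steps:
u(x) = -x/5 (u(x) = x*(-1/5) = -x/5)
h = -10 (h = -3 - 7 = -10)
(h + (5 + U(u(3)))**2)**2 = (-10 + (5 - 3)**2)**2 = (-10 + 2**2)**2 = (-10 + 4)**2 = (-6)**2 = 36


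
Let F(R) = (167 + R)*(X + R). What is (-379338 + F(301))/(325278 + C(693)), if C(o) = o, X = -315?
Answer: -128630/108657 ≈ -1.1838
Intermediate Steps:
F(R) = (-315 + R)*(167 + R) (F(R) = (167 + R)*(-315 + R) = (-315 + R)*(167 + R))
(-379338 + F(301))/(325278 + C(693)) = (-379338 + (-52605 + 301**2 - 148*301))/(325278 + 693) = (-379338 + (-52605 + 90601 - 44548))/325971 = (-379338 - 6552)*(1/325971) = -385890*1/325971 = -128630/108657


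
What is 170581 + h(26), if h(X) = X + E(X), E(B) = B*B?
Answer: 171283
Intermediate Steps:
E(B) = B²
h(X) = X + X²
170581 + h(26) = 170581 + 26*(1 + 26) = 170581 + 26*27 = 170581 + 702 = 171283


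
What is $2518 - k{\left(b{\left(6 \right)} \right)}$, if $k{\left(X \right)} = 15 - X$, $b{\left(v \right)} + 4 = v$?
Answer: $2505$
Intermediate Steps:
$b{\left(v \right)} = -4 + v$
$2518 - k{\left(b{\left(6 \right)} \right)} = 2518 - \left(15 - \left(-4 + 6\right)\right) = 2518 - \left(15 - 2\right) = 2518 - 13 = 2505$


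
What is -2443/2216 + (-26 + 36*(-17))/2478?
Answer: -3733781/2745624 ≈ -1.3599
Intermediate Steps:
-2443/2216 + (-26 + 36*(-17))/2478 = -2443*1/2216 + (-26 - 612)*(1/2478) = -2443/2216 - 638*1/2478 = -2443/2216 - 319/1239 = -3733781/2745624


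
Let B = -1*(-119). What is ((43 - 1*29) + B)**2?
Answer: 17689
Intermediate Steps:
B = 119
((43 - 1*29) + B)**2 = ((43 - 1*29) + 119)**2 = ((43 - 29) + 119)**2 = (14 + 119)**2 = 133**2 = 17689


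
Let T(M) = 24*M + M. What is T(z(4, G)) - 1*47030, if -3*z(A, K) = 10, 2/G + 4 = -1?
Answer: -141340/3 ≈ -47113.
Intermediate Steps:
G = -⅖ (G = 2/(-4 - 1) = 2/(-5) = 2*(-⅕) = -⅖ ≈ -0.40000)
z(A, K) = -10/3 (z(A, K) = -⅓*10 = -10/3)
T(M) = 25*M
T(z(4, G)) - 1*47030 = 25*(-10/3) - 1*47030 = -250/3 - 47030 = -141340/3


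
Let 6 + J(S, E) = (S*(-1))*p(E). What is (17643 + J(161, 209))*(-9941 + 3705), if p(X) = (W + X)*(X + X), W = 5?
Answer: 89699465860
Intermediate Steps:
p(X) = 2*X*(5 + X) (p(X) = (5 + X)*(X + X) = (5 + X)*(2*X) = 2*X*(5 + X))
J(S, E) = -6 - 2*E*S*(5 + E) (J(S, E) = -6 + (S*(-1))*(2*E*(5 + E)) = -6 + (-S)*(2*E*(5 + E)) = -6 - 2*E*S*(5 + E))
(17643 + J(161, 209))*(-9941 + 3705) = (17643 + (-6 - 2*209*161*(5 + 209)))*(-9941 + 3705) = (17643 + (-6 - 2*209*161*214))*(-6236) = (17643 + (-6 - 14401772))*(-6236) = (17643 - 14401778)*(-6236) = -14384135*(-6236) = 89699465860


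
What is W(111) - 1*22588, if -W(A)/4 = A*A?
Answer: -71872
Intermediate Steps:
W(A) = -4*A² (W(A) = -4*A*A = -4*A²)
W(111) - 1*22588 = -4*111² - 1*22588 = -4*12321 - 22588 = -49284 - 22588 = -71872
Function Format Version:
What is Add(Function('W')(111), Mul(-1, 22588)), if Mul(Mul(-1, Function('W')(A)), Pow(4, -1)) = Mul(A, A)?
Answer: -71872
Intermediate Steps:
Function('W')(A) = Mul(-4, Pow(A, 2)) (Function('W')(A) = Mul(-4, Mul(A, A)) = Mul(-4, Pow(A, 2)))
Add(Function('W')(111), Mul(-1, 22588)) = Add(Mul(-4, Pow(111, 2)), Mul(-1, 22588)) = Add(Mul(-4, 12321), -22588) = Add(-49284, -22588) = -71872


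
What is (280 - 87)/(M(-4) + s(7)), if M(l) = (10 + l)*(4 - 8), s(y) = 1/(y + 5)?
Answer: -2316/287 ≈ -8.0697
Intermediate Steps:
s(y) = 1/(5 + y)
M(l) = -40 - 4*l (M(l) = (10 + l)*(-4) = -40 - 4*l)
(280 - 87)/(M(-4) + s(7)) = (280 - 87)/((-40 - 4*(-4)) + 1/(5 + 7)) = 193/((-40 + 16) + 1/12) = 193/(-24 + 1/12) = 193/(-287/12) = 193*(-12/287) = -2316/287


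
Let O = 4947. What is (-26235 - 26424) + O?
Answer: -47712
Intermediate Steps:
(-26235 - 26424) + O = (-26235 - 26424) + 4947 = -52659 + 4947 = -47712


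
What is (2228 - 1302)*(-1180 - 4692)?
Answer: -5437472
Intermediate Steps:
(2228 - 1302)*(-1180 - 4692) = 926*(-5872) = -5437472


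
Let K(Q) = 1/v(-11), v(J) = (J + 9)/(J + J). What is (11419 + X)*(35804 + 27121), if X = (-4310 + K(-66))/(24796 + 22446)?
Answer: 33945023329575/47242 ≈ 7.1853e+8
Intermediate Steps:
v(J) = (9 + J)/(2*J) (v(J) = (9 + J)/((2*J)) = (9 + J)*(1/(2*J)) = (9 + J)/(2*J))
K(Q) = 11 (K(Q) = 1/((1/2)*(9 - 11)/(-11)) = 1/((1/2)*(-1/11)*(-2)) = 1/(1/11) = 11)
X = -4299/47242 (X = (-4310 + 11)/(24796 + 22446) = -4299/47242 ≈ -0.090999)
(11419 + X)*(35804 + 27121) = (11419 - 4299/47242)*(35804 + 27121) = (539452099/47242)*62925 = 33945023329575/47242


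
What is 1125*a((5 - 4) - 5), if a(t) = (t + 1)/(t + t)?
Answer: 3375/8 ≈ 421.88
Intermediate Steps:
a(t) = (1 + t)/(2*t) (a(t) = (1 + t)/((2*t)) = (1 + t)*(1/(2*t)) = (1 + t)/(2*t))
1125*a((5 - 4) - 5) = 1125*((1 + ((5 - 4) - 5))/(2*((5 - 4) - 5))) = 1125*((1 + (1 - 5))/(2*(1 - 5))) = 1125*((½)*(1 - 4)/(-4)) = 1125*((½)*(-¼)*(-3)) = 1125*(3/8) = 3375/8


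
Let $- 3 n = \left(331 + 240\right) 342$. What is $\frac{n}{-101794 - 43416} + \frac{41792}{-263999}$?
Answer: $\frac{5558067293}{19167647395} \approx 0.28997$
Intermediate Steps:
$n = -65094$ ($n = - \frac{\left(331 + 240\right) 342}{3} = - \frac{571 \cdot 342}{3} = \left(- \frac{1}{3}\right) 195282 = -65094$)
$\frac{n}{-101794 - 43416} + \frac{41792}{-263999} = - \frac{65094}{-101794 - 43416} + \frac{41792}{-263999} = - \frac{65094}{-145210} + 41792 \left(- \frac{1}{263999}\right) = \left(-65094\right) \left(- \frac{1}{145210}\right) - \frac{41792}{263999} = \frac{32547}{72605} - \frac{41792}{263999} = \frac{5558067293}{19167647395}$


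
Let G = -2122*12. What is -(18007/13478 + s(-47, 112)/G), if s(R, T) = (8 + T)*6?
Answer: -18701087/14300158 ≈ -1.3078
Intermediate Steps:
G = -25464
s(R, T) = 48 + 6*T
-(18007/13478 + s(-47, 112)/G) = -(18007/13478 + (48 + 6*112)/(-25464)) = -(18007*(1/13478) + (48 + 672)*(-1/25464)) = -(18007/13478 + 720*(-1/25464)) = -(18007/13478 - 30/1061) = -1*18701087/14300158 = -18701087/14300158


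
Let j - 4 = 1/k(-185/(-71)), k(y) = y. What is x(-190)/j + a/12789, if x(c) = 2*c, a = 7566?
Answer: -297643558/3457293 ≈ -86.092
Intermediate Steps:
j = 811/185 (j = 4 + 1/(-185/(-71)) = 4 + 1/(-185*(-1/71)) = 4 + 1/(185/71) = 4 + 71/185 = 811/185 ≈ 4.3838)
x(-190)/j + a/12789 = (2*(-190))/(811/185) + 7566/12789 = -380*185/811 + 7566*(1/12789) = -70300/811 + 2522/4263 = -297643558/3457293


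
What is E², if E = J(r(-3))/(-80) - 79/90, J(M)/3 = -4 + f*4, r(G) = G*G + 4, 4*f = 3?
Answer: 14641/20736 ≈ 0.70607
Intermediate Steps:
f = ¾ (f = (¼)*3 = ¾ ≈ 0.75000)
r(G) = 4 + G² (r(G) = G² + 4 = 4 + G²)
J(M) = -3 (J(M) = 3*(-4 + (¾)*4) = 3*(-4 + 3) = 3*(-1) = -3)
E = -121/144 (E = -3/(-80) - 79/90 = -3*(-1/80) - 79*1/90 = 3/80 - 79/90 = -121/144 ≈ -0.84028)
E² = (-121/144)² = 14641/20736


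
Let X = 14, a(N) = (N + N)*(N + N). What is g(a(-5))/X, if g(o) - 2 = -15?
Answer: -13/14 ≈ -0.92857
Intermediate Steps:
a(N) = 4*N² (a(N) = (2*N)*(2*N) = 4*N²)
g(o) = -13 (g(o) = 2 - 15 = -13)
g(a(-5))/X = -13/14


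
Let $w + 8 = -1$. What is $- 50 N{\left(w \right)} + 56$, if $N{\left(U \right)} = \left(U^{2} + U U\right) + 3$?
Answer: $-8194$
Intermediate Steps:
$w = -9$ ($w = -8 - 1 = -9$)
$N{\left(U \right)} = 3 + 2 U^{2}$ ($N{\left(U \right)} = \left(U^{2} + U^{2}\right) + 3 = 2 U^{2} + 3 = 3 + 2 U^{2}$)
$- 50 N{\left(w \right)} + 56 = - 50 \left(3 + 2 \left(-9\right)^{2}\right) + 56 = - 50 \left(3 + 2 \cdot 81\right) + 56 = - 50 \left(3 + 162\right) + 56 = \left(-50\right) 165 + 56 = -8250 + 56 = -8194$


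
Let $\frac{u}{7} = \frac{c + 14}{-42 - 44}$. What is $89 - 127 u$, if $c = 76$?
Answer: $\frac{43832}{43} \approx 1019.3$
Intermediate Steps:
$u = - \frac{315}{43}$ ($u = 7 \frac{76 + 14}{-42 - 44} = 7 \frac{90}{-86} = 7 \cdot 90 \left(- \frac{1}{86}\right) = 7 \left(- \frac{45}{43}\right) = - \frac{315}{43} \approx -7.3256$)
$89 - 127 u = 89 - - \frac{40005}{43} = 89 + \frac{40005}{43} = \frac{43832}{43}$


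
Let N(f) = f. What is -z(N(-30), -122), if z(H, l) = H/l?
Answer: -15/61 ≈ -0.24590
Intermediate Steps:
-z(N(-30), -122) = -(-30)/(-122) = -(-30)*(-1)/122 = -1*15/61 = -15/61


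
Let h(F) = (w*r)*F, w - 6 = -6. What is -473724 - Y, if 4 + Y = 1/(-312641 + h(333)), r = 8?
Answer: -148104294519/312641 ≈ -4.7372e+5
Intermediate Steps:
w = 0 (w = 6 - 6 = 0)
h(F) = 0 (h(F) = (0*8)*F = 0*F = 0)
Y = -1250565/312641 (Y = -4 + 1/(-312641 + 0) = -4 + 1/(-312641) = -4 - 1/312641 = -1250565/312641 ≈ -4.0000)
-473724 - Y = -473724 - 1*(-1250565/312641) = -473724 + 1250565/312641 = -148104294519/312641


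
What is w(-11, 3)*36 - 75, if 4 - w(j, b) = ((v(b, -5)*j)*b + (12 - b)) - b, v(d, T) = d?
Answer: 3417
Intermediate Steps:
w(j, b) = -8 + 2*b - j*b**2 (w(j, b) = 4 - (((b*j)*b + (12 - b)) - b) = 4 - ((j*b**2 + (12 - b)) - b) = 4 - ((12 - b + j*b**2) - b) = 4 - (12 - 2*b + j*b**2) = 4 + (-12 + 2*b - j*b**2) = -8 + 2*b - j*b**2)
w(-11, 3)*36 - 75 = (-8 + 2*3 - 1*(-11)*3**2)*36 - 75 = (-8 + 6 - 1*(-11)*9)*36 - 75 = (-8 + 6 + 99)*36 - 75 = 97*36 - 75 = 3492 - 75 = 3417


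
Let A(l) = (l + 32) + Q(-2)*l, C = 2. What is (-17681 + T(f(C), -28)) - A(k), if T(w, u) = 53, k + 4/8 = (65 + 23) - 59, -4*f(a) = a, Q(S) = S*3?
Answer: -35035/2 ≈ -17518.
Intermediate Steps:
Q(S) = 3*S
f(a) = -a/4
k = 57/2 (k = -½ + ((65 + 23) - 59) = -½ + (88 - 59) = -½ + 29 = 57/2 ≈ 28.500)
A(l) = 32 - 5*l (A(l) = (l + 32) + (3*(-2))*l = (32 + l) - 6*l = 32 - 5*l)
(-17681 + T(f(C), -28)) - A(k) = (-17681 + 53) - (32 - 5*57/2) = -17628 - (32 - 285/2) = -17628 - 1*(-221/2) = -17628 + 221/2 = -35035/2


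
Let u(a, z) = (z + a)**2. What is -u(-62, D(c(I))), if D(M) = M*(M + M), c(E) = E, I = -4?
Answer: -900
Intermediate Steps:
D(M) = 2*M**2 (D(M) = M*(2*M) = 2*M**2)
u(a, z) = (a + z)**2
-u(-62, D(c(I))) = -(-62 + 2*(-4)**2)**2 = -(-62 + 2*16)**2 = -(-62 + 32)**2 = -1*(-30)**2 = -1*900 = -900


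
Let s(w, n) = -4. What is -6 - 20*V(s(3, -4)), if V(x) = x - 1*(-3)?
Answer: 14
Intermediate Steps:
V(x) = 3 + x (V(x) = x + 3 = 3 + x)
-6 - 20*V(s(3, -4)) = -6 - 20*(3 - 4) = -6 - 20*(-1) = -6 + 20 = 14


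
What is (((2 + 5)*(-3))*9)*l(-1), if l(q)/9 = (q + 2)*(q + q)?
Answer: 3402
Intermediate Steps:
l(q) = 18*q*(2 + q) (l(q) = 9*((q + 2)*(q + q)) = 9*((2 + q)*(2*q)) = 9*(2*q*(2 + q)) = 18*q*(2 + q))
(((2 + 5)*(-3))*9)*l(-1) = (((2 + 5)*(-3))*9)*(18*(-1)*(2 - 1)) = ((7*(-3))*9)*(18*(-1)*1) = -21*9*(-18) = -189*(-18) = 3402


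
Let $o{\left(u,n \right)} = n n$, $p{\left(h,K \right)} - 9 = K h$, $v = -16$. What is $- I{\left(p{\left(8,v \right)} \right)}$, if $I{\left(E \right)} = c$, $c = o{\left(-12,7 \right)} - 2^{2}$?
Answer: $-45$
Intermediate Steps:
$p{\left(h,K \right)} = 9 + K h$
$o{\left(u,n \right)} = n^{2}$
$c = 45$ ($c = 7^{2} - 2^{2} = 49 - 4 = 45$)
$I{\left(E \right)} = 45$
$- I{\left(p{\left(8,v \right)} \right)} = \left(-1\right) 45 = -45$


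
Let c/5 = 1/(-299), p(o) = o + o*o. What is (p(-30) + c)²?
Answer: 67665015625/89401 ≈ 7.5687e+5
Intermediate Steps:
p(o) = o + o²
c = -5/299 (c = 5/(-299) = 5*(-1/299) = -5/299 ≈ -0.016722)
(p(-30) + c)² = (-30*(1 - 30) - 5/299)² = (-30*(-29) - 5/299)² = (870 - 5/299)² = (260125/299)² = 67665015625/89401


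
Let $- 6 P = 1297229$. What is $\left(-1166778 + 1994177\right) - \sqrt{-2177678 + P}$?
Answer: $827399 - \frac{i \sqrt{86179782}}{6} \approx 8.274 \cdot 10^{5} - 1547.2 i$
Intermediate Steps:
$P = - \frac{1297229}{6}$ ($P = \left(- \frac{1}{6}\right) 1297229 = - \frac{1297229}{6} \approx -2.162 \cdot 10^{5}$)
$\left(-1166778 + 1994177\right) - \sqrt{-2177678 + P} = \left(-1166778 + 1994177\right) - \sqrt{-2177678 - \frac{1297229}{6}} = 827399 - \sqrt{- \frac{14363297}{6}} = 827399 - \frac{i \sqrt{86179782}}{6}$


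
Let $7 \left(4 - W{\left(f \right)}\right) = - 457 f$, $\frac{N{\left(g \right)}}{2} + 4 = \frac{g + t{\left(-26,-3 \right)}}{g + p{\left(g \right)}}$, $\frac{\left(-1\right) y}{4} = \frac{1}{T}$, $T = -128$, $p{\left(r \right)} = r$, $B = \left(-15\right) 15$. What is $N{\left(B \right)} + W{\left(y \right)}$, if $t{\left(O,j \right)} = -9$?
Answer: $- \frac{5151}{5600} \approx -0.91982$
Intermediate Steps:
$B = -225$
$y = \frac{1}{32}$ ($y = - \frac{4}{-128} = \left(-4\right) \left(- \frac{1}{128}\right) = \frac{1}{32} \approx 0.03125$)
$N{\left(g \right)} = -8 + \frac{-9 + g}{g}$ ($N{\left(g \right)} = -8 + 2 \frac{g - 9}{g + g} = -8 + 2 \frac{-9 + g}{2 g} = -8 + \frac{-9 + g}{g}$)
$W{\left(f \right)} = 4 + \frac{457 f}{7}$ ($W{\left(f \right)} = 4 - \frac{\left(-457\right) f}{7} = 4 + \frac{457 f}{7}$)
$N{\left(B \right)} + W{\left(y \right)} = \left(-7 - \frac{9}{-225}\right) + \left(4 + \frac{457}{7} \cdot \frac{1}{32}\right) = \left(-7 - - \frac{1}{25}\right) + \left(4 + \frac{457}{224}\right) = \left(-7 + \frac{1}{25}\right) + \frac{1353}{224} = - \frac{174}{25} + \frac{1353}{224} = - \frac{5151}{5600}$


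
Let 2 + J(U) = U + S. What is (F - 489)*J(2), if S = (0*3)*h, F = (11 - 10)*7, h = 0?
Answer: 0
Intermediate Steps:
F = 7 (F = 1*7 = 7)
S = 0 (S = (0*3)*0 = 0*0 = 0)
J(U) = -2 + U (J(U) = -2 + (U + 0) = -2 + U)
(F - 489)*J(2) = (7 - 489)*(-2 + 2) = -482*0 = 0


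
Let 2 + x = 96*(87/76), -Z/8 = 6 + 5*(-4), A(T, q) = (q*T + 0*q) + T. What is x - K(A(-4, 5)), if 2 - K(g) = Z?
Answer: 4140/19 ≈ 217.89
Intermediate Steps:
A(T, q) = T + T*q (A(T, q) = (T*q + 0) + T = T*q + T = T + T*q)
Z = 112 (Z = -8*(6 + 5*(-4)) = -8*(6 - 20) = -8*(-14) = 112)
K(g) = -110 (K(g) = 2 - 1*112 = 2 - 112 = -110)
x = 2050/19 (x = -2 + 96*(87/76) = -2 + 2088/19 = 2050/19 ≈ 107.89)
x - K(A(-4, 5)) = 2050/19 - 1*(-110) = 2050/19 + 110 = 4140/19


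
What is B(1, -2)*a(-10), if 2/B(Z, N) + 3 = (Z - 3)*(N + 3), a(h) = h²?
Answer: -40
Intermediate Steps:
B(Z, N) = 2/(-3 + (-3 + Z)*(3 + N)) (B(Z, N) = 2/(-3 + (Z - 3)*(N + 3)) = 2/(-3 + (-3 + Z)*(3 + N)))
B(1, -2)*a(-10) = (2/(-12 - 3*(-2) + 3*1 - 2*1))*(-10)² = (2/(-12 + 6 + 3 - 2))*100 = (2/(-5))*100 = (2*(-⅕))*100 = -⅖*100 = -40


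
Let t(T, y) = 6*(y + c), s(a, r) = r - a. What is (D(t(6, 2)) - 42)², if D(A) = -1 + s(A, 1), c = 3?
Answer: 5184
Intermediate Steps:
t(T, y) = 18 + 6*y (t(T, y) = 6*(y + 3) = 6*(3 + y) = 18 + 6*y)
D(A) = -A (D(A) = -1 + (1 - A) = -A)
(D(t(6, 2)) - 42)² = (-(18 + 6*2) - 42)² = (-(18 + 12) - 42)² = (-1*30 - 42)² = (-30 - 42)² = (-72)² = 5184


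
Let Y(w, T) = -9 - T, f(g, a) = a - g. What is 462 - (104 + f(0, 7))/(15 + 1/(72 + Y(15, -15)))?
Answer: 532344/1171 ≈ 454.61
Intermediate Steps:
462 - (104 + f(0, 7))/(15 + 1/(72 + Y(15, -15))) = 462 - (104 + (7 - 1*0))/(15 + 1/(72 + (-9 - 1*(-15)))) = 462 - (104 + (7 + 0))/(15 + 1/(72 + (-9 + 15))) = 462 - (104 + 7)/(15 + 1/(72 + 6)) = 462 - 111/(15 + 1/78) = 462 - 111/1171/78 = 462 - 111*78/1171 = 462 - 1*8658/1171 = 462 - 8658/1171 = 532344/1171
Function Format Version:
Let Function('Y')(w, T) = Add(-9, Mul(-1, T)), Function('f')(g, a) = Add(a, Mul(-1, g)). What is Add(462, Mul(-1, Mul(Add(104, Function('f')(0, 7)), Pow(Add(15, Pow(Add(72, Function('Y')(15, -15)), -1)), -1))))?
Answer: Rational(532344, 1171) ≈ 454.61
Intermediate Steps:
Add(462, Mul(-1, Mul(Add(104, Function('f')(0, 7)), Pow(Add(15, Pow(Add(72, Function('Y')(15, -15)), -1)), -1)))) = Add(462, Mul(-1, Mul(Add(104, Add(7, Mul(-1, 0))), Pow(Add(15, Pow(Add(72, Add(-9, Mul(-1, -15))), -1)), -1)))) = Add(462, Mul(-1, Mul(Add(104, Add(7, 0)), Pow(Add(15, Pow(Add(72, Add(-9, 15)), -1)), -1)))) = Add(462, Mul(-1, Mul(Add(104, 7), Pow(Add(15, Pow(Add(72, 6), -1)), -1)))) = Add(462, Mul(-1, Mul(111, Pow(Add(15, Pow(78, -1)), -1)))) = Add(462, Mul(-1, Mul(111, Pow(Add(15, Rational(1, 78)), -1)))) = Add(462, Mul(-1, Mul(111, Pow(Rational(1171, 78), -1)))) = Add(462, Mul(-1, Mul(111, Rational(78, 1171)))) = Add(462, Mul(-1, Rational(8658, 1171))) = Add(462, Rational(-8658, 1171)) = Rational(532344, 1171)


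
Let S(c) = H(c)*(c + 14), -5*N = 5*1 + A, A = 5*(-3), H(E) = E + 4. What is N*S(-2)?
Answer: 48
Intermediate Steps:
H(E) = 4 + E
A = -15
N = 2 (N = -(5*1 - 15)/5 = -(5 - 15)/5 = -1/5*(-10) = 2)
S(c) = (4 + c)*(14 + c) (S(c) = (4 + c)*(c + 14) = (4 + c)*(14 + c))
N*S(-2) = 2*((4 - 2)*(14 - 2)) = 2*(2*12) = 2*24 = 48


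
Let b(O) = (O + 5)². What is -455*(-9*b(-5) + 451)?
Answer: -205205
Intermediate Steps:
b(O) = (5 + O)²
-455*(-9*b(-5) + 451) = -455*(-9*(5 - 5)² + 451) = -455*(-9*0² + 451) = -455*(-9*0 + 451) = -455*(0 + 451) = -455*451 = -205205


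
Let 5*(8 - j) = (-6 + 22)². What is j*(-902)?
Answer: 194832/5 ≈ 38966.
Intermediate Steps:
j = -216/5 (j = 8 - (-6 + 22)²/5 = 8 - ⅕*16² = 8 - ⅕*256 = 8 - 256/5 = -216/5 ≈ -43.200)
j*(-902) = -216/5*(-902) = 194832/5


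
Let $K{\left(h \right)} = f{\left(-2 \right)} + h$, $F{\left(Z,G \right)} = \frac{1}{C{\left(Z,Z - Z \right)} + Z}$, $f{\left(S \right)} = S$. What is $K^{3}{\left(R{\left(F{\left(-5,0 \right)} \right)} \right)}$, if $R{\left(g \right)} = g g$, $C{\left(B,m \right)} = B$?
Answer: $- \frac{7880599}{1000000} \approx -7.8806$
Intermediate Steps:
$F{\left(Z,G \right)} = \frac{1}{2 Z}$ ($F{\left(Z,G \right)} = \frac{1}{Z + Z} = \frac{1}{2 Z}$)
$R{\left(g \right)} = g^{2}$
$K{\left(h \right)} = -2 + h$
$K^{3}{\left(R{\left(F{\left(-5,0 \right)} \right)} \right)} = \left(-2 + \left(\frac{1}{2 \left(-5\right)}\right)^{2}\right)^{3} = \left(-2 + \left(\frac{1}{2} \left(- \frac{1}{5}\right)\right)^{2}\right)^{3} = \left(-2 + \left(- \frac{1}{10}\right)^{2}\right)^{3} = \left(-2 + \frac{1}{100}\right)^{3} = \left(- \frac{199}{100}\right)^{3} = - \frac{7880599}{1000000}$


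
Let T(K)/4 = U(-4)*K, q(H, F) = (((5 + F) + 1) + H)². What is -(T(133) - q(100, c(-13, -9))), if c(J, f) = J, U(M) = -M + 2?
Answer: 5457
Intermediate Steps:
U(M) = 2 - M
q(H, F) = (6 + F + H)² (q(H, F) = ((6 + F) + H)² = (6 + F + H)²)
T(K) = 24*K (T(K) = 4*((2 - 1*(-4))*K) = 4*((2 + 4)*K) = 4*(6*K) = 24*K)
-(T(133) - q(100, c(-13, -9))) = -(24*133 - (6 - 13 + 100)²) = -(3192 - 1*93²) = -(3192 - 1*8649) = -(3192 - 8649) = -1*(-5457) = 5457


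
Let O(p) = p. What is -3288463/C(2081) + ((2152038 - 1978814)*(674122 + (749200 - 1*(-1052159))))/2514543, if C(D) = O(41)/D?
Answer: -17190169424277625/103096263 ≈ -1.6674e+8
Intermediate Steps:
C(D) = 41/D
-3288463/C(2081) + ((2152038 - 1978814)*(674122 + (749200 - 1*(-1052159))))/2514543 = -3288463/(41/2081) + ((2152038 - 1978814)*(674122 + (749200 - 1*(-1052159))))/2514543 = -3288463/(41*(1/2081)) + (173224*(674122 + (749200 + 1052159)))*(1/2514543) = -3288463/41/2081 + (173224*(674122 + 1801359))*(1/2514543) = -3288463*2081/41 + (173224*2475481)*(1/2514543) = -6843291503/41 + 428812720744*(1/2514543) = -6843291503/41 + 428812720744/2514543 = -17190169424277625/103096263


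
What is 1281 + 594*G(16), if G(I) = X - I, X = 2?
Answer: -7035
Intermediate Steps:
G(I) = 2 - I
1281 + 594*G(16) = 1281 + 594*(2 - 1*16) = 1281 + 594*(2 - 16) = 1281 + 594*(-14) = 1281 - 8316 = -7035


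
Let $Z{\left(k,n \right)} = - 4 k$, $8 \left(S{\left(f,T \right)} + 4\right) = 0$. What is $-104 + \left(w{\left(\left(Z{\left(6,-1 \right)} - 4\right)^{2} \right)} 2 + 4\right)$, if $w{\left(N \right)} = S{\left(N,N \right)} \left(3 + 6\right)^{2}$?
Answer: $-748$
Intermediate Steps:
$S{\left(f,T \right)} = -4$ ($S{\left(f,T \right)} = -4 + \frac{1}{8} \cdot 0 = -4 + 0 = -4$)
$w{\left(N \right)} = -324$ ($w{\left(N \right)} = - 4 \left(3 + 6\right)^{2} = - 4 \cdot 9^{2} = \left(-4\right) 81 = -324$)
$-104 + \left(w{\left(\left(Z{\left(6,-1 \right)} - 4\right)^{2} \right)} 2 + 4\right) = -104 + \left(\left(-324\right) 2 + 4\right) = -104 + \left(-648 + 4\right) = -104 - 644 = -748$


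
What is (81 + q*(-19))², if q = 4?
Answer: 25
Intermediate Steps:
(81 + q*(-19))² = (81 + 4*(-19))² = (81 - 76)² = 5² = 25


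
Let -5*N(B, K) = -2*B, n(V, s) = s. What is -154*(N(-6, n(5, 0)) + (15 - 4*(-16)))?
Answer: -58982/5 ≈ -11796.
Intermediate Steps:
N(B, K) = 2*B/5 (N(B, K) = -(-2)*B/5 = 2*B/5)
-154*(N(-6, n(5, 0)) + (15 - 4*(-16))) = -154*((⅖)*(-6) + (15 - 4*(-16))) = -154*(-12/5 + (15 + 64)) = -154*(-12/5 + 79) = -154*383/5 = -58982/5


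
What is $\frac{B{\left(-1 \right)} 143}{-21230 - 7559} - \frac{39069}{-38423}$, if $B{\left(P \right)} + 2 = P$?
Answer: $\frac{1141240908}{1106159747} \approx 1.0317$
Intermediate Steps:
$B{\left(P \right)} = -2 + P$
$\frac{B{\left(-1 \right)} 143}{-21230 - 7559} - \frac{39069}{-38423} = \frac{\left(-2 - 1\right) 143}{-21230 - 7559} - \frac{39069}{-38423} = \frac{\left(-3\right) 143}{-28789} - - \frac{39069}{38423} = \left(-429\right) \left(- \frac{1}{28789}\right) + \frac{39069}{38423} = \frac{429}{28789} + \frac{39069}{38423} = \frac{1141240908}{1106159747}$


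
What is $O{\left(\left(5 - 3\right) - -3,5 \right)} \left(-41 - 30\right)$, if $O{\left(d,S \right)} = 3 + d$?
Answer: $-568$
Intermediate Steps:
$O{\left(\left(5 - 3\right) - -3,5 \right)} \left(-41 - 30\right) = \left(3 + \left(\left(5 - 3\right) - -3\right)\right) \left(-41 - 30\right) = \left(3 + \left(\left(5 - 3\right) + 3\right)\right) \left(-71\right) = \left(3 + \left(2 + 3\right)\right) \left(-71\right) = \left(3 + 5\right) \left(-71\right) = 8 \left(-71\right) = -568$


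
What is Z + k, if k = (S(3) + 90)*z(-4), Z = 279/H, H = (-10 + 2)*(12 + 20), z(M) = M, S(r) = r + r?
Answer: -98583/256 ≈ -385.09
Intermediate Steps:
S(r) = 2*r
H = -256 (H = -8*32 = -256)
Z = -279/256 (Z = 279/(-256) = -1/256*279 = -279/256 ≈ -1.0898)
k = -384 (k = (2*3 + 90)*(-4) = (6 + 90)*(-4) = 96*(-4) = -384)
Z + k = -279/256 - 384 = -98583/256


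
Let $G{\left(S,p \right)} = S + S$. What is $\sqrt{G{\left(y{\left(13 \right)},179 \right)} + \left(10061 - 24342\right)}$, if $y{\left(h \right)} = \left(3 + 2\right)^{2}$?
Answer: $i \sqrt{14231} \approx 119.29 i$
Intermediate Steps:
$y{\left(h \right)} = 25$ ($y{\left(h \right)} = 5^{2} = 25$)
$G{\left(S,p \right)} = 2 S$
$\sqrt{G{\left(y{\left(13 \right)},179 \right)} + \left(10061 - 24342\right)} = \sqrt{2 \cdot 25 + \left(10061 - 24342\right)} = \sqrt{50 - 14281} = \sqrt{-14231} = i \sqrt{14231}$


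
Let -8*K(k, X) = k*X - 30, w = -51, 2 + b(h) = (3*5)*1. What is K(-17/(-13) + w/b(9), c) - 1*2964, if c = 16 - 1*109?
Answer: -77757/26 ≈ -2990.7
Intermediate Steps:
b(h) = 13 (b(h) = -2 + (3*5)*1 = -2 + 15*1 = -2 + 15 = 13)
c = -93 (c = 16 - 109 = -93)
K(k, X) = 15/4 - X*k/8 (K(k, X) = -(k*X - 30)/8 = -(X*k - 30)/8 = -(-30 + X*k)/8 = 15/4 - X*k/8)
K(-17/(-13) + w/b(9), c) - 1*2964 = (15/4 - ⅛*(-93)*(-17/(-13) - 51/13)) - 1*2964 = (15/4 - ⅛*(-93)*(-17*(-1/13) - 51*1/13)) - 2964 = (15/4 - ⅛*(-93)*(17/13 - 51/13)) - 2964 = (15/4 - ⅛*(-93)*(-34/13)) - 2964 = (15/4 - 1581/52) - 2964 = -693/26 - 2964 = -77757/26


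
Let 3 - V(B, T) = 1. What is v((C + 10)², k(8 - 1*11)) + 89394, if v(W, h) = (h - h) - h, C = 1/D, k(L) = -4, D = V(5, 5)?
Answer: 89398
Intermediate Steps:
V(B, T) = 2 (V(B, T) = 3 - 1*1 = 3 - 1 = 2)
D = 2
C = ½ (C = 1/2 = ½ ≈ 0.50000)
v(W, h) = -h (v(W, h) = 0 - h = -h)
v((C + 10)², k(8 - 1*11)) + 89394 = -1*(-4) + 89394 = 4 + 89394 = 89398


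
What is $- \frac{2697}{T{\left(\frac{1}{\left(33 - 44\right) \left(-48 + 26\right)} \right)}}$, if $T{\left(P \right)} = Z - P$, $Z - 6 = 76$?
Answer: $- \frac{652674}{19843} \approx -32.892$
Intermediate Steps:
$Z = 82$ ($Z = 6 + 76 = 82$)
$T{\left(P \right)} = 82 - P$
$- \frac{2697}{T{\left(\frac{1}{\left(33 - 44\right) \left(-48 + 26\right)} \right)}} = - \frac{2697}{82 - \frac{1}{\left(33 - 44\right) \left(-48 + 26\right)}} = - \frac{2697}{82 - \frac{1}{\left(-11\right) \left(-22\right)}} = - \frac{2697}{82 - \frac{1}{242}} = - \frac{2697}{\frac{19843}{242}} = \left(-2697\right) \frac{242}{19843} = - \frac{652674}{19843}$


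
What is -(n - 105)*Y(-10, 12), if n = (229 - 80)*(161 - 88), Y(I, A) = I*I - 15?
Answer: -915620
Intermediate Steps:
Y(I, A) = -15 + I² (Y(I, A) = I² - 15 = -15 + I²)
n = 10877 (n = 149*73 = 10877)
-(n - 105)*Y(-10, 12) = -(10877 - 105)*(-15 + (-10)²) = -10772*(-15 + 100) = -10772*85 = -1*915620 = -915620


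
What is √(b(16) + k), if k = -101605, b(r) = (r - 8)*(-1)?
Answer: I*√101613 ≈ 318.77*I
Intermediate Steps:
b(r) = 8 - r (b(r) = (-8 + r)*(-1) = 8 - r)
√(b(16) + k) = √((8 - 1*16) - 101605) = √((8 - 16) - 101605) = √(-8 - 101605) = √(-101613) = I*√101613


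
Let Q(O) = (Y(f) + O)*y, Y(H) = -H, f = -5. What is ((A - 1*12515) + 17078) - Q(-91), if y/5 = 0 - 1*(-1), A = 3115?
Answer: 8108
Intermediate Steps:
y = 5 (y = 5*(0 - 1*(-1)) = 5*(0 + 1) = 5*1 = 5)
Q(O) = 25 + 5*O (Q(O) = (-1*(-5) + O)*5 = (5 + O)*5 = 25 + 5*O)
((A - 1*12515) + 17078) - Q(-91) = ((3115 - 1*12515) + 17078) - (25 + 5*(-91)) = ((3115 - 12515) + 17078) - (25 - 455) = (-9400 + 17078) - 1*(-430) = 7678 + 430 = 8108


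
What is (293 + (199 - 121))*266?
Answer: 98686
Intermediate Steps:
(293 + (199 - 121))*266 = (293 + 78)*266 = 371*266 = 98686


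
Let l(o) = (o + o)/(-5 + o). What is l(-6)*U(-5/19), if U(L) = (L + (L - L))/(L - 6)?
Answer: 60/1309 ≈ 0.045837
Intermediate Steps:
U(L) = L/(-6 + L) (U(L) = (L + 0)/(-6 + L) = L/(-6 + L))
l(o) = 2*o/(-5 + o) (l(o) = (2*o)/(-5 + o) = 2*o/(-5 + o))
l(-6)*U(-5/19) = (2*(-6)/(-5 - 6))*((-5/19)/(-6 - 5/19)) = (2*(-6)/(-11))*((-5*1/19)/(-6 - 5*1/19)) = (2*(-6)*(-1/11))*(-5/(19*(-6 - 5/19))) = 12*(-5/(19*(-119/19)))/11 = 12*(-5/19*(-19/119))/11 = (12/11)*(5/119) = 60/1309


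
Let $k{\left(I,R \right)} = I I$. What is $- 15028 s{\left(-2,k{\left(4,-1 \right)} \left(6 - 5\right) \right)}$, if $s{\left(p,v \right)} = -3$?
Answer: $45084$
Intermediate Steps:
$k{\left(I,R \right)} = I^{2}$
$- 15028 s{\left(-2,k{\left(4,-1 \right)} \left(6 - 5\right) \right)} = \left(-15028\right) \left(-3\right) = 45084$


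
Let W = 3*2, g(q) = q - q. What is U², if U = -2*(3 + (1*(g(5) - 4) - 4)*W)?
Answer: 8100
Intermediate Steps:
g(q) = 0
W = 6
U = 90 (U = -2*(3 + (1*(0 - 4) - 4)*6) = -2*(3 + (1*(-4) - 4)*6) = -2*(3 + (-4 - 4)*6) = -2*(3 - 8*6) = -2*(3 - 48) = -2*(-45) = 90)
U² = 90² = 8100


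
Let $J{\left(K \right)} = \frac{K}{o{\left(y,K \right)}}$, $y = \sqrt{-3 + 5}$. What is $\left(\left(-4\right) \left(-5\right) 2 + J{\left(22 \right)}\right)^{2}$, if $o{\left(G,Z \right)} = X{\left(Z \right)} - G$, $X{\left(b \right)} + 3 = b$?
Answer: $\frac{218390252}{128881} + \frac{650232 \sqrt{2}}{128881} \approx 1701.6$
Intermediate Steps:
$X{\left(b \right)} = -3 + b$
$y = \sqrt{2} \approx 1.4142$
$o{\left(G,Z \right)} = -3 + Z - G$ ($o{\left(G,Z \right)} = \left(-3 + Z\right) - G = -3 + Z - G$)
$J{\left(K \right)} = \frac{K}{-3 + K - \sqrt{2}}$
$\left(\left(-4\right) \left(-5\right) 2 + J{\left(22 \right)}\right)^{2} = \left(\left(-4\right) \left(-5\right) 2 + \frac{22}{-3 + 22 - \sqrt{2}}\right)^{2} = \left(20 \cdot 2 + \frac{22}{19 - \sqrt{2}}\right)^{2} = \left(40 + \frac{22}{19 - \sqrt{2}}\right)^{2}$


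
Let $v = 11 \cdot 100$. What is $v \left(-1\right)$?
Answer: $-1100$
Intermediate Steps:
$v = 1100$
$v \left(-1\right) = 1100 \left(-1\right) = -1100$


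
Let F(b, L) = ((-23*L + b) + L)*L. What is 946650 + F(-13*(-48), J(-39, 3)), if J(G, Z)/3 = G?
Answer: 572484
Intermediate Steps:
J(G, Z) = 3*G
F(b, L) = L*(b - 22*L) (F(b, L) = ((b - 23*L) + L)*L = (b - 22*L)*L = L*(b - 22*L))
946650 + F(-13*(-48), J(-39, 3)) = 946650 + (3*(-39))*(-13*(-48) - 66*(-39)) = 946650 - 117*(624 - 22*(-117)) = 946650 - 117*(624 + 2574) = 946650 - 117*3198 = 946650 - 374166 = 572484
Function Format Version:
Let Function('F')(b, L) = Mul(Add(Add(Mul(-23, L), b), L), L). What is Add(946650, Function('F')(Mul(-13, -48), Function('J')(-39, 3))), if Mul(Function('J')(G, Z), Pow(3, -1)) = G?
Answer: 572484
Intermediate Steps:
Function('J')(G, Z) = Mul(3, G)
Function('F')(b, L) = Mul(L, Add(b, Mul(-22, L))) (Function('F')(b, L) = Mul(Add(Add(b, Mul(-23, L)), L), L) = Mul(Add(b, Mul(-22, L)), L) = Mul(L, Add(b, Mul(-22, L))))
Add(946650, Function('F')(Mul(-13, -48), Function('J')(-39, 3))) = Add(946650, Mul(Mul(3, -39), Add(Mul(-13, -48), Mul(-22, Mul(3, -39))))) = Add(946650, Mul(-117, Add(624, Mul(-22, -117)))) = Add(946650, Mul(-117, Add(624, 2574))) = Add(946650, Mul(-117, 3198)) = Add(946650, -374166) = 572484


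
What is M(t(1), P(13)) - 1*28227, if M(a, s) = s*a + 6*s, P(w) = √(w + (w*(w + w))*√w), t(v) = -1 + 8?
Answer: -28227 + 13*√(13 + 338*√13) ≈ -27771.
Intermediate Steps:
t(v) = 7
P(w) = √(w + 2*w^(5/2)) (P(w) = √(w + (w*(2*w))*√w) = √(w + (2*w²)*√w) = √(w + 2*w^(5/2)))
M(a, s) = 6*s + a*s (M(a, s) = a*s + 6*s = 6*s + a*s)
M(t(1), P(13)) - 1*28227 = √(13 + 2*13^(5/2))*(6 + 7) - 1*28227 = √(13 + 2*(169*√13))*13 - 28227 = √(13 + 338*√13)*13 - 28227 = 13*√(13 + 338*√13) - 28227 = -28227 + 13*√(13 + 338*√13)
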